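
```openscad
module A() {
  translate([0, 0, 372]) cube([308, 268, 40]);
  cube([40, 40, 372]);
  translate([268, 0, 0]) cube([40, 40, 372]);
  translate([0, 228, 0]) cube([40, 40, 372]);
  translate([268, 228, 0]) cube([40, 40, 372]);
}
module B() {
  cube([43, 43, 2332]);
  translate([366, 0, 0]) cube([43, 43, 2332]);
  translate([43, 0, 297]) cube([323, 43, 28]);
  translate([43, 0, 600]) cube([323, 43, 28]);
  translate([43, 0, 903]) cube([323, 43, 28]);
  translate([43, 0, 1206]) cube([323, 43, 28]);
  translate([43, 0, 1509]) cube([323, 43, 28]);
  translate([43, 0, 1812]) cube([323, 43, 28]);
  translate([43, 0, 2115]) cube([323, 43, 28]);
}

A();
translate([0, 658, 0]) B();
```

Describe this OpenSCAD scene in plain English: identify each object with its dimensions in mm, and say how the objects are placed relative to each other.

A is a four-legged stool. The seat is a 308×268×40 mm slab whose top surface is at z = 412 mm; four square legs, each 40×40 mm in cross-section, run from the floor (z = 0) to the underside of the seat, each flush with a corner of the seat.

B is a wooden ladder with two side rails of 43×43 mm section and 2332 mm height, set 409 mm apart overall. Between them run 7 rectangular rungs (43 mm deep, 28 mm thick), front faces flush with the rails' −y face. The bottom of the first rung is 297 mm above the floor and each subsequent rung is 303 mm higher than the one below.

The ladder is on the floor beside the stool on its +y side.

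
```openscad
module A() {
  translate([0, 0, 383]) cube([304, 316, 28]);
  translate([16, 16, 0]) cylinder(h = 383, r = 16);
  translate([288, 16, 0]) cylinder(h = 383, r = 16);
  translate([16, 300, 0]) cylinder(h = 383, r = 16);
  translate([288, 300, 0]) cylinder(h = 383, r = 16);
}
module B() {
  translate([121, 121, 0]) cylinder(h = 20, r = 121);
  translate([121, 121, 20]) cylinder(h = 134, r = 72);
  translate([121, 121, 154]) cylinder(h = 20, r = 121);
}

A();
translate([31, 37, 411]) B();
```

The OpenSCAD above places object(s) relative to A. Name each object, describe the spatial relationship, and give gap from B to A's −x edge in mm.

A is a stool. B is a spool. The spool is on top of the stool, centred. The gap from the spool to the stool's −x edge is 31 mm.

The spool's min-x is at 31; the stool's min-x is 0; gap = 31 mm.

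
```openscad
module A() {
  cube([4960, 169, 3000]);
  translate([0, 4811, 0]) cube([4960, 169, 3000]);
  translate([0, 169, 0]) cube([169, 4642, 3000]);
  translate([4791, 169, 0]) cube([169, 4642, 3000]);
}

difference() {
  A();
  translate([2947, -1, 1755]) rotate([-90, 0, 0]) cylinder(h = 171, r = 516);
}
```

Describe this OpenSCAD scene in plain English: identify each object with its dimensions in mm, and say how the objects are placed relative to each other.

A is the wall frame of a small rectangular building: four walls, each 3000 mm tall and 169 mm thick, enclosing a footprint 4960 mm (x) by 4980 mm (y) outside-to-outside, with no floor or roof. The front and back walls (the −y and +y sides) span the full width; the two side walls fit between them.

The house frame has a circular hole of radius 516 mm through its front wall, centred at (x = 2947, z = 1755).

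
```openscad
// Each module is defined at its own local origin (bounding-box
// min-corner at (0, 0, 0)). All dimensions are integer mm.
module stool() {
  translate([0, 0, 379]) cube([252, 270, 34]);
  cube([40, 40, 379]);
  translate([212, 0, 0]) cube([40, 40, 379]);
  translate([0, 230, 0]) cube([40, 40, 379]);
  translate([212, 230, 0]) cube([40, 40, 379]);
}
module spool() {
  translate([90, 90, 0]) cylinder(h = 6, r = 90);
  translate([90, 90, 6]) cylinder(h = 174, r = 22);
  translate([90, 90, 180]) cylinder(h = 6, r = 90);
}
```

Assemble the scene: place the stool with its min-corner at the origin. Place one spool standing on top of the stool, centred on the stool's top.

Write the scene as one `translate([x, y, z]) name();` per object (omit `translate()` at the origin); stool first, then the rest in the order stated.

stool();
translate([36, 45, 413]) spool();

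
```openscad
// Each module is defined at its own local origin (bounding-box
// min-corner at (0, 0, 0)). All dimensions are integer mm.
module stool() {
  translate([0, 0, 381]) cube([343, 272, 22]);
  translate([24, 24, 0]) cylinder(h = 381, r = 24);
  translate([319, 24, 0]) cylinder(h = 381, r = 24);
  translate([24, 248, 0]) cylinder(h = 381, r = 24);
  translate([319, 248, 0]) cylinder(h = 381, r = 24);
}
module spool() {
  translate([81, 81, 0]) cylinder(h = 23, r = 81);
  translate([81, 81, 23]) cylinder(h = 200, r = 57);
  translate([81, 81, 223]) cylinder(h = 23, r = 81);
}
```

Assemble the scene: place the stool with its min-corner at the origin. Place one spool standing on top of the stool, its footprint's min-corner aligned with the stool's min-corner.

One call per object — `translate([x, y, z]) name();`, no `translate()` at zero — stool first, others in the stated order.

stool();
translate([0, 0, 403]) spool();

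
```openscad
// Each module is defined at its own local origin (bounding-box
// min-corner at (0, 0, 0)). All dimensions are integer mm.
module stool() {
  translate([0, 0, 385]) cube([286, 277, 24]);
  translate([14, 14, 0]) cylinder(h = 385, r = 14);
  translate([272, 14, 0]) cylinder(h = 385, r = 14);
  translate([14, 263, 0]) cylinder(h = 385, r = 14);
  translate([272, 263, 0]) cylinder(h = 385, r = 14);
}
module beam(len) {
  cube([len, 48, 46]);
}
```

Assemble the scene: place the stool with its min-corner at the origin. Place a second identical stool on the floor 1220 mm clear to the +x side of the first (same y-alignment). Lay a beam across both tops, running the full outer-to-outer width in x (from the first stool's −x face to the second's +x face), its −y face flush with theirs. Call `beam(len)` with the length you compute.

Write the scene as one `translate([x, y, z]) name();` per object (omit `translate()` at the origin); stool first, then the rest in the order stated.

stool();
translate([1506, 0, 0]) stool();
translate([0, 0, 409]) beam(1792);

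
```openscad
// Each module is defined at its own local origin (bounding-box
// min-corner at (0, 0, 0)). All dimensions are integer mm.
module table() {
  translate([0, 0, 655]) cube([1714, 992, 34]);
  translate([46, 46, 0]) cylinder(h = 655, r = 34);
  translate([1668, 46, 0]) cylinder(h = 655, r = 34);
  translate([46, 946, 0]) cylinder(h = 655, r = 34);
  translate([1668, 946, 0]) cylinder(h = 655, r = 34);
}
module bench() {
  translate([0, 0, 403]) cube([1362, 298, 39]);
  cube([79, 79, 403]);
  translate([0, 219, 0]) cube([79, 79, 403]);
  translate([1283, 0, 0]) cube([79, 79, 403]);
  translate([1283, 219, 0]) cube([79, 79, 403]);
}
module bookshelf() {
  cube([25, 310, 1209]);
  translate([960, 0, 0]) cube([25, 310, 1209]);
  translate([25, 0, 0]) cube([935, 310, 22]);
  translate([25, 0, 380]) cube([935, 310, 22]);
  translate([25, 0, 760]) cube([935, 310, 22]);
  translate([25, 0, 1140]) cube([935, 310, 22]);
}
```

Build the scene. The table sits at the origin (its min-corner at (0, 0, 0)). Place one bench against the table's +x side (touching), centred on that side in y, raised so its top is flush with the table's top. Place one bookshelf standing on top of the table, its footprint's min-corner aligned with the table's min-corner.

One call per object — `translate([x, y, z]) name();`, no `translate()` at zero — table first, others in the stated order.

table();
translate([1714, 347, 247]) bench();
translate([0, 0, 689]) bookshelf();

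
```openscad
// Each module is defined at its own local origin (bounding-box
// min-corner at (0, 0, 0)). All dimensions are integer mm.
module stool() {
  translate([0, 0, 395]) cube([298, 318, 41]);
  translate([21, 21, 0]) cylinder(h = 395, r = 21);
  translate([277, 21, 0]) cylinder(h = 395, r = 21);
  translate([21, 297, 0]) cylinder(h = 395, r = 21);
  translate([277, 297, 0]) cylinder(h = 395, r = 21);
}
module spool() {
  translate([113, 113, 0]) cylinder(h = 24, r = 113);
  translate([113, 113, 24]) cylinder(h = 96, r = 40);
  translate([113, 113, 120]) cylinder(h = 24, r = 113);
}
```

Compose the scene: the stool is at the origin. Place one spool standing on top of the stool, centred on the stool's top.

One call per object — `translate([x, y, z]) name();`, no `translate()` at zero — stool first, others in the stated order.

stool();
translate([36, 46, 436]) spool();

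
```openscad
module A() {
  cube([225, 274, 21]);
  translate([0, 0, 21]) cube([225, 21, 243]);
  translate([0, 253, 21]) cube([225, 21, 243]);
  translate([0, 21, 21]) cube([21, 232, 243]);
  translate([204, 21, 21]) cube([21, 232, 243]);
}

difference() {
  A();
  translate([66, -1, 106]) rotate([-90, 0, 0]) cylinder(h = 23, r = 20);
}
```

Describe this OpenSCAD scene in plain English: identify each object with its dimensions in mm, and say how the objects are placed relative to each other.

A is an open storage box with external size 225×274×264 mm and wall thickness 21 mm (the base is also 21 mm thick). The base covers the whole footprint; the four walls stand on the base, with the y-facing walls full-width and the x-facing walls fitting between their inner faces.

The open box has a circular hole of radius 20 mm through its front wall, centred at (x = 66, z = 106).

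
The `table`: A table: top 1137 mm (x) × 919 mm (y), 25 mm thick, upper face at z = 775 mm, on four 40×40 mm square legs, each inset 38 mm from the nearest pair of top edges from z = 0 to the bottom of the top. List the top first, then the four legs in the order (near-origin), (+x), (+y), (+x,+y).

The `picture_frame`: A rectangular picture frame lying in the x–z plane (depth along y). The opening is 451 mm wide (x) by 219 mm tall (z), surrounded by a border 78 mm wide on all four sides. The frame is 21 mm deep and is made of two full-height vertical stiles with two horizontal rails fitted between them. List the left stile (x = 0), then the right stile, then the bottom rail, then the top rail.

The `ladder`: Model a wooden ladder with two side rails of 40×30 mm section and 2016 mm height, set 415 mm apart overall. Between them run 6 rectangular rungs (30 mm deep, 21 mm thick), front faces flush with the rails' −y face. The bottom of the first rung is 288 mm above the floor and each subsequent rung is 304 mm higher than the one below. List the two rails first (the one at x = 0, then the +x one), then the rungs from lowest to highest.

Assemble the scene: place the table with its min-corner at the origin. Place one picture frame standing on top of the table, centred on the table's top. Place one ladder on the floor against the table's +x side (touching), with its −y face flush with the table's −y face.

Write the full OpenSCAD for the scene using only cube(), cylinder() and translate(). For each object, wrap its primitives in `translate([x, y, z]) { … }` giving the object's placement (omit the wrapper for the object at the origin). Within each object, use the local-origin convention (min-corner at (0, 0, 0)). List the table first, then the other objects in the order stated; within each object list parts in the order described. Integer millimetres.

translate([0, 0, 750]) cube([1137, 919, 25]);
translate([38, 38, 0]) cube([40, 40, 750]);
translate([1059, 38, 0]) cube([40, 40, 750]);
translate([38, 841, 0]) cube([40, 40, 750]);
translate([1059, 841, 0]) cube([40, 40, 750]);
translate([265, 449, 775]) {
  cube([78, 21, 375]);
  translate([529, 0, 0]) cube([78, 21, 375]);
  translate([78, 0, 0]) cube([451, 21, 78]);
  translate([78, 0, 297]) cube([451, 21, 78]);
}
translate([1137, 0, 0]) {
  cube([40, 30, 2016]);
  translate([375, 0, 0]) cube([40, 30, 2016]);
  translate([40, 0, 288]) cube([335, 30, 21]);
  translate([40, 0, 592]) cube([335, 30, 21]);
  translate([40, 0, 896]) cube([335, 30, 21]);
  translate([40, 0, 1200]) cube([335, 30, 21]);
  translate([40, 0, 1504]) cube([335, 30, 21]);
  translate([40, 0, 1808]) cube([335, 30, 21]);
}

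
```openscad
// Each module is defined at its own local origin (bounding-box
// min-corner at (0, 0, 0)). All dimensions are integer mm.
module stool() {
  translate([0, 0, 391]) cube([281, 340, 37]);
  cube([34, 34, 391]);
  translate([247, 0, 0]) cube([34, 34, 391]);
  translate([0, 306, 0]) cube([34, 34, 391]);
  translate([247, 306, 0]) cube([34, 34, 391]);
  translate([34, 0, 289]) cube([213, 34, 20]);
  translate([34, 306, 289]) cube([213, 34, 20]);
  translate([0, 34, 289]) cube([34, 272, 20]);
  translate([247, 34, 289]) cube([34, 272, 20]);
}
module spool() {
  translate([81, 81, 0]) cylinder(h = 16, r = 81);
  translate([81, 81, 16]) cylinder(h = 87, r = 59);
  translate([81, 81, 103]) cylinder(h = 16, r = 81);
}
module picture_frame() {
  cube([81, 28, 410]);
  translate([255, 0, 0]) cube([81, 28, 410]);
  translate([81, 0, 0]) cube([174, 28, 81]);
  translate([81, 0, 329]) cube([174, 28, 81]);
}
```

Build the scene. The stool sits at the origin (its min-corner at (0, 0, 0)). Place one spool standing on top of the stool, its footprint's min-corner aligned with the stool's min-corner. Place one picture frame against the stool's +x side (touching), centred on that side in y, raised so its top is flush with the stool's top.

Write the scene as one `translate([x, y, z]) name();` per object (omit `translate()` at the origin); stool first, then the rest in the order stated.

stool();
translate([0, 0, 428]) spool();
translate([281, 156, 18]) picture_frame();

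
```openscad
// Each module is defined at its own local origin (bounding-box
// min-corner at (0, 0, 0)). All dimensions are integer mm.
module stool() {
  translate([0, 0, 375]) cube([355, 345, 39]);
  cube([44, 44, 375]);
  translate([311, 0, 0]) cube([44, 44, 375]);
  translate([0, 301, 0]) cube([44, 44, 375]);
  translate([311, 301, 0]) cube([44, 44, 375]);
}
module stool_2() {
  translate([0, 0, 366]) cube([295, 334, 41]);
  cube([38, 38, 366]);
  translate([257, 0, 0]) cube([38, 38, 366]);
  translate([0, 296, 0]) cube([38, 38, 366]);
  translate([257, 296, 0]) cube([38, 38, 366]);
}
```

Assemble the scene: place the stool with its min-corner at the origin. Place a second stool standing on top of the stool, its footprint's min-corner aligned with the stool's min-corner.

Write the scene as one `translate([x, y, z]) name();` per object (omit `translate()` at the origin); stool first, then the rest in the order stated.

stool();
translate([0, 0, 414]) stool_2();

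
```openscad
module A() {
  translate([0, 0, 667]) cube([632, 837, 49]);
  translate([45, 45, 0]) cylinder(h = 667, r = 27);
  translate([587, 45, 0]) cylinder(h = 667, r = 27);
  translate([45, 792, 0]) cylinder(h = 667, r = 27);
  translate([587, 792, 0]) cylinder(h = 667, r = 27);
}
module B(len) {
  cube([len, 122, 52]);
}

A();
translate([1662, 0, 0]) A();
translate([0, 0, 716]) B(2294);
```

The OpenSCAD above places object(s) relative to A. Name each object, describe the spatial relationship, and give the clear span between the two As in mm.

Second table starts at x = 1662; first ends at x = 632; clear span = 1662 − 632 = 1030 mm.

A is a table. B is a beam. A beam spans the tops of two tables. The clear span between the two tables is 1030 mm.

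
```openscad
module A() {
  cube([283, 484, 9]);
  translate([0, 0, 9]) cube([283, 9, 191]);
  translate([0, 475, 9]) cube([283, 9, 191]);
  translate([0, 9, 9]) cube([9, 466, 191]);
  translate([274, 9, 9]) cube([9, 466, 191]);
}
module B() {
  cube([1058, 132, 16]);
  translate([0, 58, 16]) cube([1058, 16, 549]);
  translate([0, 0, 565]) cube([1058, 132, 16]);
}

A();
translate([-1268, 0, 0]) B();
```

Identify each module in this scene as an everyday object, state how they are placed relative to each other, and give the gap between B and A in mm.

The I-beam's nearest face is 210 mm from the open box's −x face.

A is an open box. B is an I-beam. The I-beam is on the floor beside the open box on its −x side. The gap between the I-beam and the open box is 210 mm.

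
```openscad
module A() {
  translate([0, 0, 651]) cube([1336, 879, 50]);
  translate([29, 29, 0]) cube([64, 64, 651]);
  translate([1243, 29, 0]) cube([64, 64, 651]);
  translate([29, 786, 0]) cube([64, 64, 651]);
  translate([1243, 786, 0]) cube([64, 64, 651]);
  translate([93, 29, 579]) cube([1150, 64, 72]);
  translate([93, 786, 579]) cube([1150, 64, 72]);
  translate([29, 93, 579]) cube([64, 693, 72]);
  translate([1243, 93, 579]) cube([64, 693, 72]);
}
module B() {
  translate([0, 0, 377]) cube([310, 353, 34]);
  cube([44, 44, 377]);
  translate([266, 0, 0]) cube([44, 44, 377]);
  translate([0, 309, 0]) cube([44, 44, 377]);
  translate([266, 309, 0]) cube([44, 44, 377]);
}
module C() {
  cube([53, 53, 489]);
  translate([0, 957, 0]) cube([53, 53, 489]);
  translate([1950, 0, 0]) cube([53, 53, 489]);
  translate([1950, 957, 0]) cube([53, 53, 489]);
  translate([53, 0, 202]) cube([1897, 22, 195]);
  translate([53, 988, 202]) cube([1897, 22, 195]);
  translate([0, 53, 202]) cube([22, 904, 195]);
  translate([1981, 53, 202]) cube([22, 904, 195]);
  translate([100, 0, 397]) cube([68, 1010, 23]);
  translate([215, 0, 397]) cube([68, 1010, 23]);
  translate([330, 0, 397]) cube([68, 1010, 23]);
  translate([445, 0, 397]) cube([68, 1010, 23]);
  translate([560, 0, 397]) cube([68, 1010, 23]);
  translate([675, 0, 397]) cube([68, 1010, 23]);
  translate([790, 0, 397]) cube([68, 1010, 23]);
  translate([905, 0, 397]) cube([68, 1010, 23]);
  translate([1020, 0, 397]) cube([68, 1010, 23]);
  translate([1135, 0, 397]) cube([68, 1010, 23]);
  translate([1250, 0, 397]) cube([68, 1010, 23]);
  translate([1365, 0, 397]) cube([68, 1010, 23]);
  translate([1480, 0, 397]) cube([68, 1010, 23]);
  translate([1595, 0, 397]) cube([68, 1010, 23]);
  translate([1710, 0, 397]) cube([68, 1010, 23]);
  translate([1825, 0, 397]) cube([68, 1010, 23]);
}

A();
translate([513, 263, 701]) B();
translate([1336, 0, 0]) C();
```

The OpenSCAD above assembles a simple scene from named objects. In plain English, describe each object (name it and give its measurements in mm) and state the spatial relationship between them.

A is a table: top 1336 mm (x) × 879 mm (y), 50 mm thick, upper face at z = 701 mm, on four 64×64 mm square legs, each inset 29 mm from the nearest pair of top edges, running from z = 0 to the bottom of the top. Four apron rails, 64 mm thick and 72 mm tall, run between adjacent legs with their top edges flush with the underside of the top and their outer faces flush with the legs' outer faces.

B is a four-legged stool. The seat is a 310×353×34 mm slab whose top surface is at z = 411 mm; four square legs, each 44×44 mm in cross-section, run from the floor (z = 0) to the underside of the seat, each flush with a corner of the seat.

C is a bed frame 2003 mm long (x) by 1010 mm wide (y). Four 53×53 mm corner posts, 489 mm tall, at the corners of the footprint. Four rails of 22 mm thickness and 195 mm height run between adjacent posts with their undersides at z = 202 mm, their outer faces flush with the outside of the frame (the two x-running rails run between the posts' inner faces; the two y-running rails run between the posts' inner faces). 16 slats, each 68 mm wide (x) and 23 mm thick, lie across the top of the two x-running rails, running the full 1010 mm width of the frame in y; the slats are evenly spaced along x between the inner faces of the end posts with equal gaps (rounded down to the nearest mm) at the −x end and between each pair — any rounding remainder accumulates at the +x end.

The stool is on top of the table, centred. The bed frame is against the table's +x side, with their −y faces flush.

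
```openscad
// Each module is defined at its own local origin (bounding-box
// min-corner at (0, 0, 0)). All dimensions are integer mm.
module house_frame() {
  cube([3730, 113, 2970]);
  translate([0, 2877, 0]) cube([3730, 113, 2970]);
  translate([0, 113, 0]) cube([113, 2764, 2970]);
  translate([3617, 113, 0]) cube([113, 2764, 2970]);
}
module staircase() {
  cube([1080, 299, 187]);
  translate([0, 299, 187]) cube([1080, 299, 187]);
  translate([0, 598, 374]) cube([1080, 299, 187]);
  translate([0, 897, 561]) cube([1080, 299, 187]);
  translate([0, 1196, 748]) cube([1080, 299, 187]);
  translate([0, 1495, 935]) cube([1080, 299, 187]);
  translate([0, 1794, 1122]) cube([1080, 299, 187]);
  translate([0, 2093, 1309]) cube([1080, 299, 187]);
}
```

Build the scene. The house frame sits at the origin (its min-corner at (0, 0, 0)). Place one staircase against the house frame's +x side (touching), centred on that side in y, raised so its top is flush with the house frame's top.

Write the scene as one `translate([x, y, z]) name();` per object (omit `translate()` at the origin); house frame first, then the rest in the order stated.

house_frame();
translate([3730, 299, 1474]) staircase();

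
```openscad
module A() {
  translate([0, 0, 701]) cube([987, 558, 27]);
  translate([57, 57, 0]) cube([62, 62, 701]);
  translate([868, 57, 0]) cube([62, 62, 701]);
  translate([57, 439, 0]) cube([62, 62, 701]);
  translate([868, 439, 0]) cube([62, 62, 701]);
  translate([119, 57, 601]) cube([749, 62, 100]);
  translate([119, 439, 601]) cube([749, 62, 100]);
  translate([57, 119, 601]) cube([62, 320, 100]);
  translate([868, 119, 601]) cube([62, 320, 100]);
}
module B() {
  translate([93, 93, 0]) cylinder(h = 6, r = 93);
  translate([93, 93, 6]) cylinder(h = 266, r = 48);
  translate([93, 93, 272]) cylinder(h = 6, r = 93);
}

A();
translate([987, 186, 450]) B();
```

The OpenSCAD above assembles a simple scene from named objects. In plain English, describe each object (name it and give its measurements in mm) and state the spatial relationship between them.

A is a table with a 987×558 mm rectangular top, 27 mm thick, top surface at z = 728 mm, supported by four 62×62 mm square legs, each inset 57 mm from the nearest pair of top edges, running from the floor. Four apron rails, 62 mm thick and 100 mm tall, run between adjacent legs with their top edges flush with the underside of the top and their outer faces flush with the legs' outer faces.

B is a spool: two coaxial disc flanges of radius 93 mm and thickness 6 mm, joined by a core cylinder of radius 48 mm and height 266 mm. The lower flange rests on z = 0 and the three cylinders share a vertical axis.

The spool is beside the table with their tops flush at z = 728.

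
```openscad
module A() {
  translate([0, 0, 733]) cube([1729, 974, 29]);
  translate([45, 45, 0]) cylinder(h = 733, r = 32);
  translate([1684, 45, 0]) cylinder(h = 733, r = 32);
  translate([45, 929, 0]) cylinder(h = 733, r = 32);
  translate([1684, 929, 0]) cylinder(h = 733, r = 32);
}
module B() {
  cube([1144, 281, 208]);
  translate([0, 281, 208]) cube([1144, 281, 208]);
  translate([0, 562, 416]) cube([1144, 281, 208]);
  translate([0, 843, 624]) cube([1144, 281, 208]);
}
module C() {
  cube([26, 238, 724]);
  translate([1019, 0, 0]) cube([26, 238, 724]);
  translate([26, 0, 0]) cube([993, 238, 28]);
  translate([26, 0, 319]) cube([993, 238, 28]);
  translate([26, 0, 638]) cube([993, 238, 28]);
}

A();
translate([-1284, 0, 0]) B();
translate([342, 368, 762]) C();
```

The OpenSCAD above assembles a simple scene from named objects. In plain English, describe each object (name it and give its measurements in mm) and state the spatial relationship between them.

A is a table with a 1729×974 mm rectangular top, 29 mm thick, top surface at z = 762 mm, supported by four round legs of 64 mm diameter, each leg's bounding box inset 13 mm from the nearest pair of top edges, running from the floor.

B is a straight staircase of 4 solid steps. Each step is 1144 mm wide (x), 281 mm deep (y, the going) and 208 mm tall (the rise). The first step rests on the floor; each subsequent step sits one going further in +y and one rise higher in +z, directly behind and above the previous step with no overlap.

C is a bookshelf 1045 mm wide overall, 238 mm deep and 724 mm tall. The two sides are 26 mm thick vertical panels. 3 horizontal shelves of 28 mm thickness span between the inner faces of the sides; the lowest shelf sits on the floor and shelves are stacked with a clear vertical gap of 291 mm between each pair.

The staircase is on the floor beside the table on its −x side. The bookshelf is on top of the table, centred.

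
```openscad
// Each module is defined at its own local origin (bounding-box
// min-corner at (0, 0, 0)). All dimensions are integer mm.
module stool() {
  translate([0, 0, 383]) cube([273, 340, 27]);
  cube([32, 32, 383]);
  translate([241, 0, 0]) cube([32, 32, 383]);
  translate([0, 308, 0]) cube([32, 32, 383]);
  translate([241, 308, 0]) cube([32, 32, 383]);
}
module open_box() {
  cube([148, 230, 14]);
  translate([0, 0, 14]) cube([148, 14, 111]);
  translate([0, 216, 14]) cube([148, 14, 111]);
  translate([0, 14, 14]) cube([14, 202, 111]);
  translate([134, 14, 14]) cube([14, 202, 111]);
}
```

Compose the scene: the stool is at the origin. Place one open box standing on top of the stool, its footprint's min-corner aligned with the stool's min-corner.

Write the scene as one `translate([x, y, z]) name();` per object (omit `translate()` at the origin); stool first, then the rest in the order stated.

stool();
translate([0, 0, 410]) open_box();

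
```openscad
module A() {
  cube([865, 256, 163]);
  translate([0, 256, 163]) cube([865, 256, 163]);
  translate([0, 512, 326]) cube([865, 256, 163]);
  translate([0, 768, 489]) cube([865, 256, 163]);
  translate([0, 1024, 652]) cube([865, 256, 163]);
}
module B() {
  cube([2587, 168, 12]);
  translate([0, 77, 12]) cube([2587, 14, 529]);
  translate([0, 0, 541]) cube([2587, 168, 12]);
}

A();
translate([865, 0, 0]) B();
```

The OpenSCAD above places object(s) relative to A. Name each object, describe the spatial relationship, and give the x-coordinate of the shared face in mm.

The staircase's +x face and the I-beam's −x face are both at x = 865 mm.

A is a staircase. B is an I-beam. The I-beam is against the staircase's +x side, with their −y faces flush. The x-coordinate of the shared face is 865 mm.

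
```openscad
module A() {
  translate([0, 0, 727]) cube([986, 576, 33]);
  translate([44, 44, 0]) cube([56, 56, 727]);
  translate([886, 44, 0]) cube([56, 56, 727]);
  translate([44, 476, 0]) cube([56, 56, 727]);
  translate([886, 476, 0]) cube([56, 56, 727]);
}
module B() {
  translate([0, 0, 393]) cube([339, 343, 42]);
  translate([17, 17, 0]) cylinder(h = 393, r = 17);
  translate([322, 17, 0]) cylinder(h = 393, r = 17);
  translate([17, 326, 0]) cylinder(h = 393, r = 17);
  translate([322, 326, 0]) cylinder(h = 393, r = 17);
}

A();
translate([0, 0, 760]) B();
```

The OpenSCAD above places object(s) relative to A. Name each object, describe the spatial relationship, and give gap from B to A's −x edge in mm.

A is a table. B is a stool. The stool is on top of the table. The gap from the stool to the table's −x edge is 0 mm.

The stool's min-x is at 0; the table's min-x is 0; gap = 0 mm.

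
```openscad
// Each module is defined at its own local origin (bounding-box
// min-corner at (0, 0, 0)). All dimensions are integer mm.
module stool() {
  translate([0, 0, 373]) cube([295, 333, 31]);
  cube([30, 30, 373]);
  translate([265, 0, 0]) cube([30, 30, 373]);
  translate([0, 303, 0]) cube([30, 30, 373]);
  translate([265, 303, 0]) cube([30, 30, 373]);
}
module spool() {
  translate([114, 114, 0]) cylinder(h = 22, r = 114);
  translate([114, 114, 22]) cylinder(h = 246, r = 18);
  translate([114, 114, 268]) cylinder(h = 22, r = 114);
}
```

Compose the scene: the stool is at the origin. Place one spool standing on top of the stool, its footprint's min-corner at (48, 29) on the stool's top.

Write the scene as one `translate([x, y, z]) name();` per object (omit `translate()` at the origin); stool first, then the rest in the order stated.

stool();
translate([48, 29, 404]) spool();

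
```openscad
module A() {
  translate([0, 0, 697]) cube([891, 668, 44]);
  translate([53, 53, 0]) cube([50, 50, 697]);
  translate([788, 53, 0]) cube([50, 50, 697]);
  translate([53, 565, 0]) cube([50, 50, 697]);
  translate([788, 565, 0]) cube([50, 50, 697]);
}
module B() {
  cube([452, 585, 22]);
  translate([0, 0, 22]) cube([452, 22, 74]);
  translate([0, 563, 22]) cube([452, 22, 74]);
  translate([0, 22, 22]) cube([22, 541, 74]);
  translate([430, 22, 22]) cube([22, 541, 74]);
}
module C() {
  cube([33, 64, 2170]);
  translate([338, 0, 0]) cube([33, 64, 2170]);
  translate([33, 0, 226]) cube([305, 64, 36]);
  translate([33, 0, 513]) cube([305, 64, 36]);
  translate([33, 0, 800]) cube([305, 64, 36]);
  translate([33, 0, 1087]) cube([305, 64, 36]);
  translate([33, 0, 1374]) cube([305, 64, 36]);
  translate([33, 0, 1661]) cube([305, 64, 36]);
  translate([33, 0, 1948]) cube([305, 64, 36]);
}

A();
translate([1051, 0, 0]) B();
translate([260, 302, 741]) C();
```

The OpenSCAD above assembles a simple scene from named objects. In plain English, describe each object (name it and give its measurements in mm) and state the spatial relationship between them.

A is a table with a 891×668 mm rectangular top, 44 mm thick, top surface at z = 741 mm, supported by four 50×50 mm square legs, each inset 53 mm from the nearest pair of top edges, running from the floor.

B is an open-topped rectangular box: outside dimensions 452×585×96 mm, with a uniform wall and base thickness of 22 mm. The base is a full 452×585 slab on the floor; four walls sit on top of the base. The front and back walls (the −y and +y sides) span the full width; the two side walls fit between them.

C is a straight ladder. Two 33×64 mm vertical rails, 2170 mm tall, stand 371 mm apart (outside-to-outside) with their front faces coplanar on the −y side. 7 rungs, each 64 mm deep and 36 mm tall, span between the inner faces of the rails, front faces flush with the rails. The lowest rung's underside is at z = 226 mm and rungs are spaced 287 mm apart (underside to underside).

The open box is on the floor beside the table on its +x side. The ladder is on top of the table, centred.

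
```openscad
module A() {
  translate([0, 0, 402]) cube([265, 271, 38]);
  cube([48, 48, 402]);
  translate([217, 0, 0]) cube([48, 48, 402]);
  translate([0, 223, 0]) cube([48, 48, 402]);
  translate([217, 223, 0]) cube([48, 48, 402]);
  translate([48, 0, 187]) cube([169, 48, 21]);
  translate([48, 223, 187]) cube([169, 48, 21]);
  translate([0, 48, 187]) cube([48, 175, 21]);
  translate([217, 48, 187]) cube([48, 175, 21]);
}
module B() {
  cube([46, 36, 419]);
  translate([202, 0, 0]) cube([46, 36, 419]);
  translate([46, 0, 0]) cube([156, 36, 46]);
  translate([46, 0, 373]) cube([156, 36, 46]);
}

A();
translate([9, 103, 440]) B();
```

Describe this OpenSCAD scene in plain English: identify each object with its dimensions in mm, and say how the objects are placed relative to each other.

A is a four-legged stool. The seat is 265×271 mm, 38 mm thick, top at z = 440 mm. It stands on four square legs, each 48×48 mm in cross-section, from z = 0 to the seat underside, each flush with a corner of the seat. Four stretchers, 48 mm wide and 21 mm tall, connect adjacent legs with their undersides at z = 187 mm, each running between the inner faces of the legs it joins and aligned with the legs' outer faces on the other axis.

B is a picture frame with a 156×327 mm rectangular opening (x by z) and a uniform 46 mm border on every side. Frame depth is 36 mm along y. It is built from two vertical stiles running the full outside height and two horizontal rails spanning the gap between the stiles.

The picture frame is on top of the stool.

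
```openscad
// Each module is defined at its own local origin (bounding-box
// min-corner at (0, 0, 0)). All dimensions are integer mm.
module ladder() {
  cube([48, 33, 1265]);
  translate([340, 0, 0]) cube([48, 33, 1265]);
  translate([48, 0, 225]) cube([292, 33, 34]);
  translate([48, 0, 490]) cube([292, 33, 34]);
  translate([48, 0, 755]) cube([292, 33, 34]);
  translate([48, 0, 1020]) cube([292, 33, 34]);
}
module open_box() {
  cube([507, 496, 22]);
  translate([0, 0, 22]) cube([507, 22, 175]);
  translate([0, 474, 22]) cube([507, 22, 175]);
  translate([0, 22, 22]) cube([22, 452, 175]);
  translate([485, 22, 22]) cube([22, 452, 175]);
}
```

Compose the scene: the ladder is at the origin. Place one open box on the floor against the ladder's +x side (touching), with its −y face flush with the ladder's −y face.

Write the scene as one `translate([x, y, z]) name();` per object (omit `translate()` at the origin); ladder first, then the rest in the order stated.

ladder();
translate([388, 0, 0]) open_box();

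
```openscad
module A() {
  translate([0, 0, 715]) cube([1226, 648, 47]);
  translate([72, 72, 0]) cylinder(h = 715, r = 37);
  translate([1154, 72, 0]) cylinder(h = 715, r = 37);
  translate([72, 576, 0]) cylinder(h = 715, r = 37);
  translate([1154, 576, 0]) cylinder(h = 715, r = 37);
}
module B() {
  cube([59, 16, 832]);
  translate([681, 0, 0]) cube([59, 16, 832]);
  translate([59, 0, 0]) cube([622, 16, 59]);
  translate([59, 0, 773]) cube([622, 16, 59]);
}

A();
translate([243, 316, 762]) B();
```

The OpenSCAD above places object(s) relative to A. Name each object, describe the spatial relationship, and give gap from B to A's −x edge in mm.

A is a table. B is a picture frame. The picture frame is on top of the table, centred. The gap from the picture frame to the table's −x edge is 243 mm.

The picture frame's min-x is at 243; the table's min-x is 0; gap = 243 mm.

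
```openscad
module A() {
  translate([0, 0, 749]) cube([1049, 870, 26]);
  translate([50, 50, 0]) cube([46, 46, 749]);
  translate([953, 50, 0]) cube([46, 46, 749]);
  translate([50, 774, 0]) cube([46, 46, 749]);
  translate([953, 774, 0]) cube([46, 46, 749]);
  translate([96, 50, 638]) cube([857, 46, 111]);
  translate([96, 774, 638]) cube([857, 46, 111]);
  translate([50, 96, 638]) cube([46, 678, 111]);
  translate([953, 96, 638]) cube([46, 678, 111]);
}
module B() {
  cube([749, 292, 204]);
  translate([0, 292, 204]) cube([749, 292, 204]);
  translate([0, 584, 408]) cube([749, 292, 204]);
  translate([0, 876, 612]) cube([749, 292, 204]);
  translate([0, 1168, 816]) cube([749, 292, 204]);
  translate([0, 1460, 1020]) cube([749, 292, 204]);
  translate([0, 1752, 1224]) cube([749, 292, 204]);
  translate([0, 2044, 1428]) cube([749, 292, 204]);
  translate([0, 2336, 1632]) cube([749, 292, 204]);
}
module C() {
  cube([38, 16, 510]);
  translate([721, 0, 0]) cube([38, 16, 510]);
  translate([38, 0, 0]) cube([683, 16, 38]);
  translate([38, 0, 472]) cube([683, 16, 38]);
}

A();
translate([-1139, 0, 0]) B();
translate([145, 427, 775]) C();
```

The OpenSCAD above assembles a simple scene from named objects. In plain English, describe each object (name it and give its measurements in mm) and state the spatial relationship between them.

A is a table: top 1049 mm (x) × 870 mm (y), 26 mm thick, upper face at z = 775 mm, on four 46×46 mm square legs, each inset 50 mm from the nearest pair of top edges, running from z = 0 to the bottom of the top. Four apron rails, 46 mm thick and 111 mm tall, run between adjacent legs with their top edges flush with the underside of the top and their outer faces flush with the legs' outer faces.

B is a straight staircase of 9 solid steps. Each step is 749 mm wide (x), 292 mm deep (y, the going) and 204 mm tall (the rise). The first step rests on the floor; each subsequent step sits one going further in +y and one rise higher in +z, directly behind and above the previous step with no overlap.

C is a picture frame with a 683×434 mm rectangular opening (x by z) and a uniform 38 mm border on every side. Frame depth is 16 mm along y. It is built from two vertical stiles running the full outside height and two horizontal rails spanning the gap between the stiles.

The staircase is on the floor beside the table on its −x side. The picture frame is on top of the table, centred.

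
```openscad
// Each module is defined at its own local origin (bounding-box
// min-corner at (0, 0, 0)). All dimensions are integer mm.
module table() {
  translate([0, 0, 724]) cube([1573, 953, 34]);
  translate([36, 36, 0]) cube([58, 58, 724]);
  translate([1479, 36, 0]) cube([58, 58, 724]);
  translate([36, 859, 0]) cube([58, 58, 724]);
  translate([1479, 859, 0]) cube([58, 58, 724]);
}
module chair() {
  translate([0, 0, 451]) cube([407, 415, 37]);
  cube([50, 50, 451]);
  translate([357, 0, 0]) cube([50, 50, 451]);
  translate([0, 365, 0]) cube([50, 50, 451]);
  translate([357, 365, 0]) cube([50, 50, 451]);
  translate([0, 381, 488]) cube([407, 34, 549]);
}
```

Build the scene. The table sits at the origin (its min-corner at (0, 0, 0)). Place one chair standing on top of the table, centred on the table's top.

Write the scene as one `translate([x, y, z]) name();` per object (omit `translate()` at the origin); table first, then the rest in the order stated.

table();
translate([583, 269, 758]) chair();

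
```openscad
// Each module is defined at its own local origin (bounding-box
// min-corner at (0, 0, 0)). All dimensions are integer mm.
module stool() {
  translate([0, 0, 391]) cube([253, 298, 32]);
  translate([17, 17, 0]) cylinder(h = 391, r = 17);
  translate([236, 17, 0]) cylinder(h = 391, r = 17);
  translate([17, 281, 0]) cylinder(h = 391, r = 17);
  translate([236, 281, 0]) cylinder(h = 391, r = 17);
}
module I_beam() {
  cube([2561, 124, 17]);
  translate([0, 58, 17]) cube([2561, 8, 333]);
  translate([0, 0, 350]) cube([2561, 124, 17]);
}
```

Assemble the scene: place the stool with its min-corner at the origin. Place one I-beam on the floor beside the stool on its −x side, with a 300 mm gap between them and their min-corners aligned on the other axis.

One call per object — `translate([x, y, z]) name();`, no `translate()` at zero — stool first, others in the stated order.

stool();
translate([-2861, 0, 0]) I_beam();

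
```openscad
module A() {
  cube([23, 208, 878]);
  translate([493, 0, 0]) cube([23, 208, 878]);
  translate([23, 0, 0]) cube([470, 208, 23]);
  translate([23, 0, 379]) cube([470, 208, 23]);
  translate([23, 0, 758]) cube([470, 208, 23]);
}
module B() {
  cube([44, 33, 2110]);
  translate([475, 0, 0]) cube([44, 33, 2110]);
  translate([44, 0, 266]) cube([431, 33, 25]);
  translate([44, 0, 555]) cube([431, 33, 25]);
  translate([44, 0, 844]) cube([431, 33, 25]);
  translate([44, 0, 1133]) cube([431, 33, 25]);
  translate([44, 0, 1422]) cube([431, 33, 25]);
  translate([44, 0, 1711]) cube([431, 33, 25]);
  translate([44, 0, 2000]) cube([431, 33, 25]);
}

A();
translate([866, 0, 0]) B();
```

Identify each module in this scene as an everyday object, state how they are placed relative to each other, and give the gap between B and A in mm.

A is a bookshelf. B is a ladder. The ladder is on the floor beside the bookshelf on its +x side. The gap between the ladder and the bookshelf is 350 mm.

The ladder's nearest face is 350 mm from the bookshelf's +x face.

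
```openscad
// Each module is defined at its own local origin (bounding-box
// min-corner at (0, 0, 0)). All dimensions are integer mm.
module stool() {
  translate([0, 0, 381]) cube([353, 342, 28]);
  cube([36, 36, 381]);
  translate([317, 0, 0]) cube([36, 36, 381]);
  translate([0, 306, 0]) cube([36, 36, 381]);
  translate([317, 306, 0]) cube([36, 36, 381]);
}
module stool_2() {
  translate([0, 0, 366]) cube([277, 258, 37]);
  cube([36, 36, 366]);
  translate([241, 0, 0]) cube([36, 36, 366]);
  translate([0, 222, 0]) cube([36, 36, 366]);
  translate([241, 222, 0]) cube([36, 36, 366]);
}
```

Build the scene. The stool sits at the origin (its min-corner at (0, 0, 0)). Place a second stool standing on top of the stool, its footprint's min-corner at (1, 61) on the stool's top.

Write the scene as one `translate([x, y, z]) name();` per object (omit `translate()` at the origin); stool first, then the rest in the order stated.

stool();
translate([1, 61, 409]) stool_2();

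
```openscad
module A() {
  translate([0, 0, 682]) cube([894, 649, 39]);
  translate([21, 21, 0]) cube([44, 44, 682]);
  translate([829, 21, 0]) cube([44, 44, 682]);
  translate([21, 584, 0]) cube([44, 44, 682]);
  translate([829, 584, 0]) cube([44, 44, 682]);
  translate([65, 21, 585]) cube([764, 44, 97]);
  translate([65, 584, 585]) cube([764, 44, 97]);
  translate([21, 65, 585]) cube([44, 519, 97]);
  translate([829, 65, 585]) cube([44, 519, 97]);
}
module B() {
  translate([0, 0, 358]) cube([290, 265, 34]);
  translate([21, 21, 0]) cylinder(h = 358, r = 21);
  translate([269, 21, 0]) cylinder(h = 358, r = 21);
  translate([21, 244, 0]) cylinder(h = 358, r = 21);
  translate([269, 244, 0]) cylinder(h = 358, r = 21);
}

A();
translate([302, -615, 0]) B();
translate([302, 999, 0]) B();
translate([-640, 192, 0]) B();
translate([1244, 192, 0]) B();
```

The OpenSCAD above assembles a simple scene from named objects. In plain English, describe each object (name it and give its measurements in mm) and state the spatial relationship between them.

A is a rectangular dining table. The top is 894×649×39 mm with its upper surface at z = 721 mm. It stands on four 44×44 mm square legs, each inset 21 mm from the nearest pair of top edges, running from the floor to the underside of the top. Four apron rails, 44 mm thick and 97 mm tall, run between adjacent legs with their top edges flush with the underside of the top and their outer faces flush with the legs' outer faces.

B is a four-legged stool. The seat is 290×265 mm, 34 mm thick, top at z = 392 mm. It stands on four round legs, each 42 mm in diameter, from z = 0 to the seat underside, each leg's axis is inset half a diameter from the nearest pair of seat edges (so the leg's bounding box is flush with the corner).

Four stools sit around the table at the −y, +y, −x, +x sides.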